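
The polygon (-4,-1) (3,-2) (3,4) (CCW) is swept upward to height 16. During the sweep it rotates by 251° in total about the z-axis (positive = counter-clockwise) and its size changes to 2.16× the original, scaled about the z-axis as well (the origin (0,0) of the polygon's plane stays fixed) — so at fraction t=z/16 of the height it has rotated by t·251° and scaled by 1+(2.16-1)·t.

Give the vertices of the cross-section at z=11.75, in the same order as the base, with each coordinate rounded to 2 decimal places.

t = z/height = 11.75/16 = 0.734375
s = 1 + (scale-1)·z/height = 1 + (2.16-1)·11.75/16 = 1.851875
θ = twist·z/height = 251°·11.75/16 = 184.3281° = 3.217133 rad
cos θ = -0.997148, sin θ = -0.075468 (intermediates below are computed at full precision and shown rounded to 5 d.p.)
v1: (-4,-1) → rotate → (3.91312,1.29902) → ×s → (7.24662,2.40562) → (7.25,2.41)
v2: (3,-2) → rotate → (-3.14238,1.76789) → ×s → (-5.81930,3.27391) → (-5.82,3.27)
v3: (3,4) → rotate → (-2.68957,-4.21500) → ×s → (-4.98075,-7.80565) → (-4.98,-7.81)

Cross-section at z=11.75: (7.25,2.41) (-5.82,3.27) (-4.98,-7.81)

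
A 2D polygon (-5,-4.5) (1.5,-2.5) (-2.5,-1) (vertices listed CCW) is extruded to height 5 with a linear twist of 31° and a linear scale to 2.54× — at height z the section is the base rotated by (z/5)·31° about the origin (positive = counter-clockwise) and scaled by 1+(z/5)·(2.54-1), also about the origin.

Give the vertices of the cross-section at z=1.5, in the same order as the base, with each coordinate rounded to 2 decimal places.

t = z/height = 1.5/5 = 0.3
s = 1 + (scale-1)·z/height = 1 + (2.54-1)·1.5/5 = 1.462000
θ = twist·z/height = 31°·1.5/5 = 9.3000° = 0.162316 rad
cos θ = 0.986856, sin θ = 0.161604 (intermediates below are computed at full precision and shown rounded to 5 d.p.)
v1: (-5,-4.5) → rotate → (-4.20706,-5.24887) → ×s → (-6.15072,-7.67385) → (-6.15,-7.67)
v2: (1.5,-2.5) → rotate → (1.88429,-2.22473) → ×s → (2.75484,-3.25256) → (2.75,-3.25)
v3: (-2.5,-1) → rotate → (-2.30554,-1.39087) → ×s → (-3.37069,-2.03345) → (-3.37,-2.03)

Cross-section at z=1.5: (-6.15,-7.67) (2.75,-3.25) (-3.37,-2.03)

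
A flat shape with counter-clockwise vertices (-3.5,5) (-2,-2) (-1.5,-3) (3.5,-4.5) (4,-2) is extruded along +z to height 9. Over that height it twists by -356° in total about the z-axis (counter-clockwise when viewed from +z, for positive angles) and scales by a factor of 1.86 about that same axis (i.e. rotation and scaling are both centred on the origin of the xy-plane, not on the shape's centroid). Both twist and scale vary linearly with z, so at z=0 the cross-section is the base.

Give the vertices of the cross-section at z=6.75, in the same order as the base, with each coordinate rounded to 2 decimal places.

Cross-section at z=6.75: (-7.91,-6.18) (3.46,-3.11) (5.06,-2.21) (7.09,6.14) (2.94,6.74)

t = z/height = 6.75/9 = 0.75
s = 1 + (scale-1)·z/height = 1 + (1.86-1)·6.75/9 = 1.645000
θ = twist·z/height = -356°·6.75/9 = -267.0000° = -4.660029 rad
cos θ = -0.052336, sin θ = 0.998630 (intermediates below are computed at full precision and shown rounded to 5 d.p.)
v1: (-3.5,5) → rotate → (-4.80997,-3.75688) → ×s → (-7.91240,-6.18007) → (-7.91,-6.18)
v2: (-2,-2) → rotate → (2.10193,-1.89259) → ×s → (3.45768,-3.11331) → (3.46,-3.11)
v3: (-1.5,-3) → rotate → (3.07439,-1.34094) → ×s → (5.05738,-2.20584) → (5.06,-2.21)
v4: (3.5,-4.5) → rotate → (4.31066,3.73072) → ×s → (7.09103,6.13703) → (7.09,6.14)
v5: (4,-2) → rotate → (1.78792,4.09919) → ×s → (2.94112,6.74317) → (2.94,6.74)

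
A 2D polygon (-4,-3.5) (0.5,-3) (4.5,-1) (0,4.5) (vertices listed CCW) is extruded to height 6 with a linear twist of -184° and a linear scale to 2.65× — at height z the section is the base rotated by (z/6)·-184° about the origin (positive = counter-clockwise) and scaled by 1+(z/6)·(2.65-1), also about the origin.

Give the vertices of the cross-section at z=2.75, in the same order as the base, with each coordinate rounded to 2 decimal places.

Cross-section at z=2.75: (-6.81,6.38) (-5.16,-1.39) (-0.97,-8.04) (7.86,0.78)

t = z/height = 2.75/6 = 0.458333
s = 1 + (scale-1)·z/height = 1 + (2.65-1)·2.75/6 = 1.756250
θ = twist·z/height = -184°·2.75/6 = -84.3333° = -1.471894 rad
cos θ = 0.098741, sin θ = -0.995113 (intermediates below are computed at full precision and shown rounded to 5 d.p.)
v1: (-4,-3.5) → rotate → (-3.87786,3.63486) → ×s → (-6.81049,6.38372) → (-6.81,6.38)
v2: (0.5,-3) → rotate → (-2.93597,-0.79378) → ×s → (-5.15630,-1.39407) → (-5.16,-1.39)
v3: (4.5,-1) → rotate → (-0.55078,-4.57675) → ×s → (-0.96731,-8.03792) → (-0.97,-8.04)
v4: (0,4.5) → rotate → (4.47801,0.44433) → ×s → (7.86450,0.78036) → (7.86,0.78)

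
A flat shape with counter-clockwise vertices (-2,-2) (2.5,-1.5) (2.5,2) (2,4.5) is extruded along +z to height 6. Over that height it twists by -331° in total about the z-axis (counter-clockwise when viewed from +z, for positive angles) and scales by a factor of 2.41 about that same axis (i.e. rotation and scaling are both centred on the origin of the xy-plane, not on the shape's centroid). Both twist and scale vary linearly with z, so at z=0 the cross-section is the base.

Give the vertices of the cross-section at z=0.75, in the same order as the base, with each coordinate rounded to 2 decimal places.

Cross-section at z=0.75: (-3.32,-0.21) (1.04,-3.27) (3.76,-0.18) (5.26,2.42)

t = z/height = 0.75/6 = 0.125
s = 1 + (scale-1)·z/height = 1 + (2.41-1)·0.75/6 = 1.176250
θ = twist·z/height = -331°·0.75/6 = -41.3750° = -0.722130 rad
cos θ = 0.750400, sin θ = -0.660985 (intermediates below are computed at full precision and shown rounded to 5 d.p.)
v1: (-2,-2) → rotate → (-2.82277,-0.17883) → ×s → (-3.32028,-0.21035) → (-3.32,-0.21)
v2: (2.5,-1.5) → rotate → (0.88452,-2.77806) → ×s → (1.04042,-3.26769) → (1.04,-3.27)
v3: (2.5,2) → rotate → (3.19797,-0.15166) → ×s → (3.76161,-0.17839) → (3.76,-0.18)
v4: (2,4.5) → rotate → (4.47523,2.05483) → ×s → (5.26399,2.41699) → (5.26,2.42)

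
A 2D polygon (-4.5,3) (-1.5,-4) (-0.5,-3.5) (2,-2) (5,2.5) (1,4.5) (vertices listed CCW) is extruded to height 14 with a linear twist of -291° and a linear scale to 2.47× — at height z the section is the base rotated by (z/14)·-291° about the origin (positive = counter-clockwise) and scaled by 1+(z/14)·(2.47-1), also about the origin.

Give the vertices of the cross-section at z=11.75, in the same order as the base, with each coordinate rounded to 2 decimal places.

t = z/height = 11.75/14 = 0.839286
s = 1 + (scale-1)·z/height = 1 + (2.47-1)·11.75/14 = 2.233750
θ = twist·z/height = -291°·11.75/14 = -244.2321° = -4.262655 rad
cos θ = -0.434726, sin θ = 0.900563 (intermediates below are computed at full precision and shown rounded to 5 d.p.)
v1: (-4.5,3) → rotate → (-0.74542,-5.35671) → ×s → (-1.66509,-11.96555) → (-1.67,-11.97)
v2: (-1.5,-4) → rotate → (4.25434,0.38806) → ×s → (9.50313,0.86683) → (9.50,0.87)
v3: (-0.5,-3.5) → rotate → (3.36933,1.07126) → ×s → (7.52625,2.39293) → (7.53,2.39)
v4: (2,-2) → rotate → (0.93167,2.67058) → ×s → (2.08113,5.96540) → (2.08,5.97)
v5: (5,2.5) → rotate → (-4.42504,3.41600) → ×s → (-9.88443,7.63049) → (-9.88,7.63)
v6: (1,4.5) → rotate → (-4.48726,-1.05570) → ×s → (-10.02341,-2.35818) → (-10.02,-2.36)

Cross-section at z=11.75: (-1.67,-11.97) (9.50,0.87) (7.53,2.39) (2.08,5.97) (-9.88,7.63) (-10.02,-2.36)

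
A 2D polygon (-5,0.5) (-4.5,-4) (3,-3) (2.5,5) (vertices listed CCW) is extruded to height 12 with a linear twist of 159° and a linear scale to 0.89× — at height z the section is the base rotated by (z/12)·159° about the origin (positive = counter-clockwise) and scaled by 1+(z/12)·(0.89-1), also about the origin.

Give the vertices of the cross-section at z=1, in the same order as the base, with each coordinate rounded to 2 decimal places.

t = z/height = 1/12 = 0.0833333
s = 1 + (scale-1)·z/height = 1 + (0.89-1)·1/12 = 0.990833
θ = twist·z/height = 159°·1/12 = 13.2500° = 0.231256 rad
cos θ = 0.973379, sin θ = 0.229200 (intermediates below are computed at full precision and shown rounded to 5 d.p.)
v1: (-5,0.5) → rotate → (-4.98150,-0.65931) → ×s → (-4.93583,-0.65327) → (-4.94,-0.65)
v2: (-4.5,-4) → rotate → (-3.46341,-4.92492) → ×s → (-3.43166,-4.87977) → (-3.43,-4.88)
v3: (3,-3) → rotate → (3.60774,-2.23254) → ×s → (3.57467,-2.21207) → (3.57,-2.21)
v4: (2.5,5) → rotate → (1.28745,5.43990) → ×s → (1.27564,5.39003) → (1.28,5.39)

Cross-section at z=1: (-4.94,-0.65) (-3.43,-4.88) (3.57,-2.21) (1.28,5.39)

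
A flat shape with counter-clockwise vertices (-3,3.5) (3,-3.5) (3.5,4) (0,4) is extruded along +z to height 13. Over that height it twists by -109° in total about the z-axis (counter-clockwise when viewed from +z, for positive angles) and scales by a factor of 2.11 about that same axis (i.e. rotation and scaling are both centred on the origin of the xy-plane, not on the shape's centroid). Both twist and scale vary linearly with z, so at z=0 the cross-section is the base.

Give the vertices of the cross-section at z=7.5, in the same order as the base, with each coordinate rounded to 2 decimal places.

Cross-section at z=7.5: (2.87,7.00) (-2.87,-7.00) (8.46,-2.12) (5.84,2.99)

t = z/height = 7.5/13 = 0.576923
s = 1 + (scale-1)·z/height = 1 + (2.11-1)·7.5/13 = 1.640385
θ = twist·z/height = -109°·7.5/13 = -62.8846° = -1.097544 rad
cos θ = 0.455784, sin θ = -0.890090 (intermediates below are computed at full precision and shown rounded to 5 d.p.)
v1: (-3,3.5) → rotate → (1.74796,4.26552) → ×s → (2.86733,6.99709) → (2.87,7.00)
v2: (3,-3.5) → rotate → (-1.74796,-4.26552) → ×s → (-2.86733,-6.99709) → (-2.87,-7.00)
v3: (3.5,4) → rotate → (5.15561,-1.29218) → ×s → (8.45718,-2.11967) → (8.46,-2.12)
v4: (0,4) → rotate → (3.56036,1.82314) → ×s → (5.84036,2.99064) → (5.84,2.99)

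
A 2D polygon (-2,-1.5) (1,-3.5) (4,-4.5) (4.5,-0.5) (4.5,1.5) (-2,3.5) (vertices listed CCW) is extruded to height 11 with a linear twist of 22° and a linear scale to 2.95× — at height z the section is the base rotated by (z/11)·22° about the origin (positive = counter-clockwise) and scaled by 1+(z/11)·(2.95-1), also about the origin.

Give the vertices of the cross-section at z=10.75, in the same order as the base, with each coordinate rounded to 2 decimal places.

t = z/height = 10.75/11 = 0.977273
s = 1 + (scale-1)·z/height = 1 + (2.95-1)·10.75/11 = 2.905682
θ = twist·z/height = 22°·10.75/11 = 21.5000° = 0.375246 rad
cos θ = 0.930418, sin θ = 0.366501 (intermediates below are computed at full precision and shown rounded to 5 d.p.)
v1: (-2,-1.5) → rotate → (-1.31108,-2.12863) → ×s → (-3.80959,-6.18512) → (-3.81,-6.19)
v2: (1,-3.5) → rotate → (2.21317,-2.88996) → ×s → (6.43077,-8.39730) → (6.43,-8.40)
v3: (4,-4.5) → rotate → (5.37093,-2.72087) → ×s → (15.60620,-7.90599) → (15.61,-7.91)
v4: (4.5,-0.5) → rotate → (4.37013,1.18405) → ×s → (12.69821,3.44046) → (12.70,3.44)
v5: (4.5,1.5) → rotate → (3.63713,3.04488) → ×s → (10.56833,8.84746) → (10.57,8.85)
v6: (-2,3.5) → rotate → (-3.14359,2.52346) → ×s → (-9.13427,7.33237) → (-9.13,7.33)

Cross-section at z=10.75: (-3.81,-6.19) (6.43,-8.40) (15.61,-7.91) (12.70,3.44) (10.57,8.85) (-9.13,7.33)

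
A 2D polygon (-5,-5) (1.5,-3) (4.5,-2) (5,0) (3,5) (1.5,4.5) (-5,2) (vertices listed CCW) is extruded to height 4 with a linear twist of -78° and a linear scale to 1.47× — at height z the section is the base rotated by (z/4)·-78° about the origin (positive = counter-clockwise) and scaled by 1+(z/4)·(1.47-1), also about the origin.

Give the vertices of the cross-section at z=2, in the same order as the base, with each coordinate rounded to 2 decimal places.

t = z/height = 2/4 = 0.5
s = 1 + (scale-1)·z/height = 1 + (1.47-1)·2/4 = 1.235000
θ = twist·z/height = -78°·2/4 = -39.0000° = -0.680678 rad
cos θ = 0.777146, sin θ = -0.629320 (intermediates below are computed at full precision and shown rounded to 5 d.p.)
v1: (-5,-5) → rotate → (-7.03233,-0.73913) → ×s → (-8.68493,-0.91282) → (-8.68,-0.91)
v2: (1.5,-3) → rotate → (-0.72224,-3.27542) → ×s → (-0.89197,-4.04514) → (-0.89,-4.05)
v3: (4.5,-2) → rotate → (2.23852,-4.38623) → ×s → (2.76457,-5.41700) → (2.76,-5.42)
v4: (5,0) → rotate → (3.88573,-3.14660) → ×s → (4.79888,-3.88605) → (4.80,-3.89)
v5: (3,5) → rotate → (5.47804,1.99777) → ×s → (6.76538,2.46724) → (6.77,2.47)
v6: (1.5,4.5) → rotate → (3.99766,2.55318) → ×s → (4.93711,3.15317) → (4.94,3.15)
v7: (-5,2) → rotate → (-2.62709,4.70089) → ×s → (-3.24445,5.80560) → (-3.24,5.81)

Cross-section at z=2: (-8.68,-0.91) (-0.89,-4.05) (2.76,-5.42) (4.80,-3.89) (6.77,2.47) (4.94,3.15) (-3.24,5.81)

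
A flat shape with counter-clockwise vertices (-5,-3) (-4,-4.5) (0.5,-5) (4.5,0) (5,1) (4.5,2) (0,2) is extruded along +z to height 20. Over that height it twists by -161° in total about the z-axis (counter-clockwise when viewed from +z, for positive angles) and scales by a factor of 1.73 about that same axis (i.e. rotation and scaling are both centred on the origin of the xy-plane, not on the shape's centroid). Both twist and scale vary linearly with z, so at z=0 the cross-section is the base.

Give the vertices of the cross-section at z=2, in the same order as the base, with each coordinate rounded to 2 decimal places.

t = z/height = 2/20 = 0.1
s = 1 + (scale-1)·z/height = 1 + (1.73-1)·2/20 = 1.073000
θ = twist·z/height = -161°·2/20 = -16.1000° = -0.280998 rad
cos θ = 0.960779, sin θ = -0.277315 (intermediates below are computed at full precision and shown rounded to 5 d.p.)
v1: (-5,-3) → rotate → (-5.63584,-1.49576) → ×s → (-6.04726,-1.60495) → (-6.05,-1.60)
v2: (-4,-4.5) → rotate → (-5.09103,-3.21425) → ×s → (-5.46268,-3.44889) → (-5.46,-3.45)
v3: (0.5,-5) → rotate → (-0.90618,-4.94255) → ×s → (-0.97234,-5.30336) → (-0.97,-5.30)
v4: (4.5,0) → rotate → (4.32351,-1.24792) → ×s → (4.63912,-1.33901) → (4.64,-1.34)
v5: (5,1) → rotate → (5.08121,-0.42579) → ×s → (5.45214,-0.45688) → (5.45,-0.46)
v6: (4.5,2) → rotate → (4.87814,0.67364) → ×s → (5.23424,0.72282) → (5.23,0.72)
v7: (0,2) → rotate → (0.55463,1.92156) → ×s → (0.59512,2.06183) → (0.60,2.06)

Cross-section at z=2: (-6.05,-1.60) (-5.46,-3.45) (-0.97,-5.30) (4.64,-1.34) (5.45,-0.46) (5.23,0.72) (0.60,2.06)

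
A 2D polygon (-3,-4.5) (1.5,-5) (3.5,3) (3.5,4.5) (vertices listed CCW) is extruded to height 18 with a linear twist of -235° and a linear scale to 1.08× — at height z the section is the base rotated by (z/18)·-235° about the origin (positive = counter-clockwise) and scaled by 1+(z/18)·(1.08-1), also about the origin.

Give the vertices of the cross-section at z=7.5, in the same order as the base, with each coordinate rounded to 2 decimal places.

t = z/height = 7.5/18 = 0.416667
s = 1 + (scale-1)·z/height = 1 + (1.08-1)·7.5/18 = 1.033333
θ = twist·z/height = -235°·7.5/18 = -97.9167° = -1.708968 rad
cos θ = -0.137733, sin θ = -0.990469 (intermediates below are computed at full precision and shown rounded to 5 d.p.)
v1: (-3,-4.5) → rotate → (-4.04391,3.59121) → ×s → (-4.17871,3.71091) → (-4.18,3.71)
v2: (1.5,-5) → rotate → (-5.15895,-0.79704) → ×s → (-5.33091,-0.82361) → (-5.33,-0.82)
v3: (3.5,3) → rotate → (2.48934,-3.87984) → ×s → (2.57232,-4.00917) → (2.57,-4.01)
v4: (3.5,4.5) → rotate → (3.97505,-4.08644) → ×s → (4.10755,-4.22265) → (4.11,-4.22)

Cross-section at z=7.5: (-4.18,3.71) (-5.33,-0.82) (2.57,-4.01) (4.11,-4.22)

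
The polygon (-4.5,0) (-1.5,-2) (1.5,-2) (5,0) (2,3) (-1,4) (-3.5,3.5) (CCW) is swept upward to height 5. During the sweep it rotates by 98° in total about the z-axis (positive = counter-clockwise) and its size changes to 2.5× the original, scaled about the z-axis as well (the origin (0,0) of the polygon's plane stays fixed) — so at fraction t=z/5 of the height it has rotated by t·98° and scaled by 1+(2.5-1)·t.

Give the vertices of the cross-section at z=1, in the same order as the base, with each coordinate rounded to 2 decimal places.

Cross-section at z=1: (-5.51,-1.96) (-0.96,-3.10) (2.71,-1.80) (6.12,2.18) (1.14,4.55) (-2.97,4.46) (-5.81,2.76)

t = z/height = 1/5 = 0.2
s = 1 + (scale-1)·z/height = 1 + (2.5-1)·1/5 = 1.300000
θ = twist·z/height = 98°·1/5 = 19.6000° = 0.342085 rad
cos θ = 0.942057, sin θ = 0.335452 (intermediates below are computed at full precision and shown rounded to 5 d.p.)
v1: (-4.5,0) → rotate → (-4.23926,-1.50953) → ×s → (-5.51104,-1.96239) → (-5.51,-1.96)
v2: (-1.5,-2) → rotate → (-0.74218,-2.38729) → ×s → (-0.96484,-3.10348) → (-0.96,-3.10)
v3: (1.5,-2) → rotate → (2.08399,-1.38094) → ×s → (2.70919,-1.79522) → (2.71,-1.80)
v4: (5,0) → rotate → (4.71029,1.67726) → ×s → (6.12337,2.18044) → (6.12,2.18)
v5: (2,3) → rotate → (0.87776,3.49708) → ×s → (1.14109,4.54620) → (1.14,4.55)
v6: (-1,4) → rotate → (-2.28386,3.43278) → ×s → (-2.96902,4.46261) → (-2.97,4.46)
v7: (-3.5,3.5) → rotate → (-4.47128,2.12312) → ×s → (-5.81267,2.76006) → (-5.81,2.76)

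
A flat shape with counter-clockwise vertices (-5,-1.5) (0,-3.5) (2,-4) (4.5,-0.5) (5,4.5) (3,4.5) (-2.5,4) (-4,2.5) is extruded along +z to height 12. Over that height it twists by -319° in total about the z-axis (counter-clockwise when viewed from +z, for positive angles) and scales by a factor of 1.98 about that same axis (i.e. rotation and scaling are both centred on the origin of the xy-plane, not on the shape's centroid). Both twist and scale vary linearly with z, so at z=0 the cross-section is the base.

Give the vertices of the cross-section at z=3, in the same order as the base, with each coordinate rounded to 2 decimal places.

t = z/height = 3/12 = 0.25
s = 1 + (scale-1)·z/height = 1 + (1.98-1)·3/12 = 1.245000
θ = twist·z/height = -319°·3/12 = -79.7500° = -1.391900 rad
cos θ = 0.177944, sin θ = -0.984041 (intermediates below are computed at full precision and shown rounded to 5 d.p.)
v1: (-5,-1.5) → rotate → (-2.36578,4.65329) → ×s → (-2.94539,5.79334) → (-2.95,5.79)
v2: (0,-3.5) → rotate → (-3.44414,-0.62280) → ×s → (-4.28796,-0.77539) → (-4.29,-0.78)
v3: (2,-4) → rotate → (-3.58028,-2.67986) → ×s → (-4.45744,-3.33642) → (-4.46,-3.34)
v4: (4.5,-0.5) → rotate → (0.30873,-4.51715) → ×s → (0.38436,-5.62386) → (0.38,-5.62)
v5: (5,4.5) → rotate → (5.31790,-4.11946) → ×s → (6.62079,-5.12872) → (6.62,-5.13)
v6: (3,4.5) → rotate → (4.96201,-2.15138) → ×s → (6.17771,-2.67846) → (6.18,-2.68)
v7: (-2.5,4) → rotate → (3.49130,3.17188) → ×s → (4.34667,3.94899) → (4.35,3.95)
v8: (-4,2.5) → rotate → (1.74833,4.38102) → ×s → (2.17667,5.45437) → (2.18,5.45)

Cross-section at z=3: (-2.95,5.79) (-4.29,-0.78) (-4.46,-3.34) (0.38,-5.62) (6.62,-5.13) (6.18,-2.68) (4.35,3.95) (2.18,5.45)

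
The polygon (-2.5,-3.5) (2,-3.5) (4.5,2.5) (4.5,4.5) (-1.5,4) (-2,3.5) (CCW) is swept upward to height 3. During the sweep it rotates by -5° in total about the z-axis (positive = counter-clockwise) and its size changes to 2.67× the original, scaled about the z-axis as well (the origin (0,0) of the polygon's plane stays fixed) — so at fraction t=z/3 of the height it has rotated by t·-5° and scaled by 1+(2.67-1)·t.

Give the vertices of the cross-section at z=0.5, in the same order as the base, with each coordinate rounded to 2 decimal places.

Cross-section at z=0.5: (-3.26,-4.43) (2.49,-4.51) (5.80,3.11) (5.84,5.67) (-1.84,5.14) (-2.49,4.51)

t = z/height = 0.5/3 = 0.166667
s = 1 + (scale-1)·z/height = 1 + (2.67-1)·0.5/3 = 1.278333
θ = twist·z/height = -5°·0.5/3 = -0.8333° = -0.014544 rad
cos θ = 0.999894, sin θ = -0.014544 (intermediates below are computed at full precision and shown rounded to 5 d.p.)
v1: (-2.5,-3.5) → rotate → (-2.55064,-3.46327) → ×s → (-3.26057,-4.42721) → (-3.26,-4.43)
v2: (2,-3.5) → rotate → (1.94888,-3.52872) → ×s → (2.49132,-4.51088) → (2.49,-4.51)
v3: (4.5,2.5) → rotate → (4.53588,2.43429) → ×s → (5.79837,3.11183) → (5.80,3.11)
v4: (4.5,4.5) → rotate → (4.56497,4.43408) → ×s → (5.83556,5.66823) → (5.84,5.67)
v5: (-1.5,4) → rotate → (-1.44167,4.02139) → ×s → (-1.84293,5.14068) → (-1.84,5.14)
v6: (-2,3.5) → rotate → (-1.94888,3.52872) → ×s → (-2.49132,4.51088) → (-2.49,4.51)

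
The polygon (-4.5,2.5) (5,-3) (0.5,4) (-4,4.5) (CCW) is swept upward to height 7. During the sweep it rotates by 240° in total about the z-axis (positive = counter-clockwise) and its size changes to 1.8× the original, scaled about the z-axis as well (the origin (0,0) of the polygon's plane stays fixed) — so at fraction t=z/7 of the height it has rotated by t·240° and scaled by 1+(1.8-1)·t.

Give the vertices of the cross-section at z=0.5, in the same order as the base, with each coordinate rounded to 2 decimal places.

Cross-section at z=0.5: (-5.32,1.12) (5.99,-1.47) (-0.74,4.20) (-5.44,3.30)

t = z/height = 0.5/7 = 0.0714286
s = 1 + (scale-1)·z/height = 1 + (1.8-1)·0.5/7 = 1.057143
θ = twist·z/height = 240°·0.5/7 = 17.1429° = 0.299199 rad
cos θ = 0.955573, sin θ = 0.294755 (intermediates below are computed at full precision and shown rounded to 5 d.p.)
v1: (-4.5,2.5) → rotate → (-5.03697,1.06253) → ×s → (-5.32479,1.12325) → (-5.32,1.12)
v2: (5,-3) → rotate → (5.66213,-1.39294) → ×s → (5.98568,-1.47254) → (5.99,-1.47)
v3: (0.5,4) → rotate → (-0.70123,3.96967) → ×s → (-0.74130,4.19651) → (-0.74,4.20)
v4: (-4,4.5) → rotate → (-5.14869,3.12106) → ×s → (-5.44290,3.29940) → (-5.44,3.30)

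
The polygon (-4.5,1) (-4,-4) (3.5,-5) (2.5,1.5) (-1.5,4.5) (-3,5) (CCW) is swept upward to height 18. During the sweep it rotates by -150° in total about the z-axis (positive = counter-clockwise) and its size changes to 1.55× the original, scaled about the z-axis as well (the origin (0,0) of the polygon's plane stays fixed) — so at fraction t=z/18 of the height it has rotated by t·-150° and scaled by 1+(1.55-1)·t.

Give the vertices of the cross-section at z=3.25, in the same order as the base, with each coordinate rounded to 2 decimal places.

Cross-section at z=3.25: (-3.90,3.23) (-5.92,-1.91) (0.92,-6.65) (3.20,0.22) (0.78,5.16) (-0.43,6.40)

t = z/height = 3.25/18 = 0.180556
s = 1 + (scale-1)·z/height = 1 + (1.55-1)·3.25/18 = 1.099306
θ = twist·z/height = -150°·3.25/18 = -27.0833° = -0.472693 rad
cos θ = 0.890345, sin θ = -0.455286 (intermediates below are computed at full precision and shown rounded to 5 d.p.)
v1: (-4.5,1) → rotate → (-3.55127,2.93913) → ×s → (-3.90393,3.23100) → (-3.90,3.23)
v2: (-4,-4) → rotate → (-5.38252,-1.74024) → ×s → (-5.91704,-1.91305) → (-5.92,-1.91)
v3: (3.5,-5) → rotate → (0.83978,-6.04523) → ×s → (0.92317,-6.64555) → (0.92,-6.65)
v4: (2.5,1.5) → rotate → (2.90879,0.19730) → ×s → (3.19765,0.21690) → (3.20,0.22)
v5: (-1.5,4.5) → rotate → (0.71327,4.68948) → ×s → (0.78410,5.15517) → (0.78,5.16)
v6: (-3,5) → rotate → (-0.39461,5.81758) → ×s → (-0.43379,6.39530) → (-0.43,6.40)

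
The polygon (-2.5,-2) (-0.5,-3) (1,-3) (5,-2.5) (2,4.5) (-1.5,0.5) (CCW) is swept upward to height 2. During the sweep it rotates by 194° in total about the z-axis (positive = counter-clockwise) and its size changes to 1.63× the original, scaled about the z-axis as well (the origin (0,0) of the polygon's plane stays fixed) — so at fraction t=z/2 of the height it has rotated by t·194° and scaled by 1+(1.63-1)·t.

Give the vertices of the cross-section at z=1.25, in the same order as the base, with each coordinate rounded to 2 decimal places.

t = z/height = 1.25/2 = 0.625
s = 1 + (scale-1)·z/height = 1 + (1.63-1)·1.25/2 = 1.393750
θ = twist·z/height = 194°·1.25/2 = 121.2500° = 2.116212 rad
cos θ = -0.518773, sin θ = 0.854912 (intermediates below are computed at full precision and shown rounded to 5 d.p.)
v1: (-2.5,-2) → rotate → (3.00676,-1.09973) → ×s → (4.19067,-1.53275) → (4.19,-1.53)
v2: (-0.5,-3) → rotate → (2.82412,1.12886) → ×s → (3.93612,1.57335) → (3.94,1.57)
v3: (1,-3) → rotate → (2.04596,2.41123) → ×s → (2.85156,3.36065) → (2.85,3.36)
v4: (5,-2.5) → rotate → (-0.45659,5.57149) → ×s → (-0.63637,7.76527) → (-0.64,7.77)
v5: (2,4.5) → rotate → (-4.88465,-0.62466) → ×s → (-6.80798,-0.87061) → (-6.81,-0.87)
v6: (-1.5,0.5) → rotate → (0.35070,-1.54175) → ×s → (0.48879,-2.14882) → (0.49,-2.15)

Cross-section at z=1.25: (4.19,-1.53) (3.94,1.57) (2.85,3.36) (-0.64,7.77) (-6.81,-0.87) (0.49,-2.15)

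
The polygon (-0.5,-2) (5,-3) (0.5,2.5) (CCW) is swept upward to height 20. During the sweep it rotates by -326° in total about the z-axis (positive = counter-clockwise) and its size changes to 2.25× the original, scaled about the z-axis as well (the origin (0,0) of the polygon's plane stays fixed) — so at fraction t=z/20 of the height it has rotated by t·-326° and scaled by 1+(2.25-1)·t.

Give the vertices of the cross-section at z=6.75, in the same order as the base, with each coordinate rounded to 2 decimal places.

Cross-section at z=6.75: (-2.43,1.64) (-6.44,-5.22) (3.10,-1.89)

t = z/height = 6.75/20 = 0.3375
s = 1 + (scale-1)·z/height = 1 + (2.25-1)·6.75/20 = 1.421875
θ = twist·z/height = -326°·6.75/20 = -110.0250° = -1.920299 rad
cos θ = -0.342430, sin θ = -0.939543 (intermediates below are computed at full precision and shown rounded to 5 d.p.)
v1: (-0.5,-2) → rotate → (-1.70787,1.15463) → ×s → (-2.42838,1.64174) → (-2.43,1.64)
v2: (5,-3) → rotate → (-4.53078,-3.67043) → ×s → (-6.44220,-5.21889) → (-6.44,-5.22)
v3: (0.5,2.5) → rotate → (2.17764,-1.32585) → ×s → (3.09634,-1.88519) → (3.10,-1.89)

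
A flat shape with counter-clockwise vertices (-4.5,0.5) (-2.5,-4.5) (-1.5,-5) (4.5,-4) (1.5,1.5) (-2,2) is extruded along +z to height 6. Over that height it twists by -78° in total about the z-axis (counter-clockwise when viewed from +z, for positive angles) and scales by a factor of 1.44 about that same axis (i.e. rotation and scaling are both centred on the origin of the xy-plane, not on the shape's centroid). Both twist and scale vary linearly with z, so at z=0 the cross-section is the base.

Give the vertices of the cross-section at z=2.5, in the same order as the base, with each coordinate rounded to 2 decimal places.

t = z/height = 2.5/6 = 0.416667
s = 1 + (scale-1)·z/height = 1 + (1.44-1)·2.5/6 = 1.183333
θ = twist·z/height = -78°·2.5/6 = -32.5000° = -0.567232 rad
cos θ = 0.843391, sin θ = -0.537300 (intermediates below are computed at full precision and shown rounded to 5 d.p.)
v1: (-4.5,0.5) → rotate → (-3.52661,2.83954) → ×s → (-4.17316,3.36013) → (-4.17,3.36)
v2: (-2.5,-4.5) → rotate → (-4.52633,-2.45201) → ×s → (-5.35615,-2.90155) → (-5.36,-2.90)
v3: (-1.5,-5) → rotate → (-3.95159,-3.41101) → ×s → (-4.67604,-4.03636) → (-4.68,-4.04)
v4: (4.5,-4) → rotate → (1.64606,-5.79141) → ×s → (1.94784,-6.85317) → (1.95,-6.85)
v5: (1.5,1.5) → rotate → (2.07104,0.45914) → ×s → (2.45073,0.54331) → (2.45,0.54)
v6: (-2,2) → rotate → (-0.61218,2.76138) → ×s → (-0.72442,3.26764) → (-0.72,3.27)

Cross-section at z=2.5: (-4.17,3.36) (-5.36,-2.90) (-4.68,-4.04) (1.95,-6.85) (2.45,0.54) (-0.72,3.27)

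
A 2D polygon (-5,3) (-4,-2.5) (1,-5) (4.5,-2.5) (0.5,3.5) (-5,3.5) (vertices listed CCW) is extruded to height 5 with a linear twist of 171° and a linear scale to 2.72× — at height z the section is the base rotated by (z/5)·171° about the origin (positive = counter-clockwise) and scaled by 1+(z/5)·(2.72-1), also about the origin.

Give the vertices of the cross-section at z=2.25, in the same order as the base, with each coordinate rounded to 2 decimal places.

t = z/height = 2.25/5 = 0.45
s = 1 + (scale-1)·z/height = 1 + (2.72-1)·2.25/5 = 1.774000
θ = twist·z/height = 171°·2.25/5 = 76.9500° = 1.343031 rad
cos θ = 0.225801, sin θ = 0.974173 (intermediates below are computed at full precision and shown rounded to 5 d.p.)
v1: (-5,3) → rotate → (-4.05153,-4.19346) → ×s → (-7.18741,-7.43920) → (-7.19,-7.44)
v2: (-4,-2.5) → rotate → (1.53223,-4.46120) → ×s → (2.71817,-7.91416) → (2.72,-7.91)
v3: (1,-5) → rotate → (5.09667,-0.15483) → ×s → (9.04149,-0.27467) → (9.04,-0.27)
v4: (4.5,-2.5) → rotate → (3.45154,3.81928) → ×s → (6.12303,6.77540) → (6.12,6.78)
v5: (0.5,3.5) → rotate → (-3.29671,1.27739) → ×s → (-5.84836,2.26609) → (-5.85,2.27)
v6: (-5,3.5) → rotate → (-4.53861,-4.08056) → ×s → (-8.05150,-7.23892) → (-8.05,-7.24)

Cross-section at z=2.25: (-7.19,-7.44) (2.72,-7.91) (9.04,-0.27) (6.12,6.78) (-5.85,2.27) (-8.05,-7.24)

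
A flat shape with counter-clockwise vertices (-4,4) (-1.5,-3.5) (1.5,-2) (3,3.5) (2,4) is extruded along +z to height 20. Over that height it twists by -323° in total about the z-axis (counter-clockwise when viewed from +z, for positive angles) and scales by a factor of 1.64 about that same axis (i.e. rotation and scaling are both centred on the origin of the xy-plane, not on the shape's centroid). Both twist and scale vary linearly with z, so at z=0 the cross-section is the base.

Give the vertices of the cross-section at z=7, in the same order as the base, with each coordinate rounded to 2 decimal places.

Cross-section at z=7: (6.42,2.59) (-3.22,3.37) (-2.97,-0.73) (2.50,-5.06) (3.55,-4.17)

t = z/height = 7/20 = 0.35
s = 1 + (scale-1)·z/height = 1 + (1.64-1)·7/20 = 1.224000
θ = twist·z/height = -323°·7/20 = -113.0500° = -1.973095 rad
cos θ = -0.391534, sin θ = -0.920164 (intermediates below are computed at full precision and shown rounded to 5 d.p.)
v1: (-4,4) → rotate → (5.24679,2.11452) → ×s → (6.42207,2.58817) → (6.42,2.59)
v2: (-1.5,-3.5) → rotate → (-2.63327,2.75062) → ×s → (-3.22312,3.36675) → (-3.22,3.37)
v3: (1.5,-2) → rotate → (-2.42763,-0.59718) → ×s → (-2.97142,-0.73094) → (-2.97,-0.73)
v4: (3,3.5) → rotate → (2.04597,-4.13086) → ×s → (2.50427,-5.05617) → (2.50,-5.06)
v5: (2,4) → rotate → (2.89759,-3.40646) → ×s → (3.54664,-4.16951) → (3.55,-4.17)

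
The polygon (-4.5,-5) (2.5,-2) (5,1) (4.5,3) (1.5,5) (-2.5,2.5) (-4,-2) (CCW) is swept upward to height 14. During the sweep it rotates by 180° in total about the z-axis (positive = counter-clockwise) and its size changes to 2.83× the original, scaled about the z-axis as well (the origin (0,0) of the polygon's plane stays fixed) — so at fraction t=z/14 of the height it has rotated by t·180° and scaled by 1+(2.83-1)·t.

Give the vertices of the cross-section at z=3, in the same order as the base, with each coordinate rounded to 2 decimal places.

t = z/height = 3/14 = 0.214286
s = 1 + (scale-1)·z/height = 1 + (2.83-1)·3/14 = 1.392143
θ = twist·z/height = 180°·3/14 = 38.5714° = 0.673198 rad
cos θ = 0.781831, sin θ = 0.623490 (intermediates below are computed at full precision and shown rounded to 5 d.p.)
v1: (-4.5,-5) → rotate → (-0.40079,-6.71486) → ×s → (-0.55796,-9.34805) → (-0.56,-9.35)
v2: (2.5,-2) → rotate → (3.20156,-0.00494) → ×s → (4.45703,-0.00688) → (4.46,-0.01)
v3: (5,1) → rotate → (3.28567,3.89928) → ×s → (4.57412,5.42836) → (4.57,5.43)
v4: (4.5,3) → rotate → (1.64777,5.15120) → ×s → (2.29393,7.17120) → (2.29,7.17)
v5: (1.5,5) → rotate → (-1.94470,4.84439) → ×s → (-2.70730,6.74409) → (-2.71,6.74)
v6: (-2.5,2.5) → rotate → (-3.51330,0.39585) → ×s → (-4.89102,0.55109) → (-4.89,0.55)
v7: (-4,-2) → rotate → (-1.88035,-4.05762) → ×s → (-2.61771,-5.64879) → (-2.62,-5.65)

Cross-section at z=3: (-0.56,-9.35) (4.46,-0.01) (4.57,5.43) (2.29,7.17) (-2.71,6.74) (-4.89,0.55) (-2.62,-5.65)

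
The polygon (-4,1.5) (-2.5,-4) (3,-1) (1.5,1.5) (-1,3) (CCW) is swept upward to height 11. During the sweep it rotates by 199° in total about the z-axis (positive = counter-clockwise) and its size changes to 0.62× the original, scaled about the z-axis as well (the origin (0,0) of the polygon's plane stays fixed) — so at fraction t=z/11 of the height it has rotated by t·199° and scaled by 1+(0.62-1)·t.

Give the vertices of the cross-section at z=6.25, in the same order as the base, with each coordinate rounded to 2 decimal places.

t = z/height = 6.25/11 = 0.568182
s = 1 + (scale-1)·z/height = 1 + (0.62-1)·6.25/11 = 0.784091
θ = twist·z/height = 199°·6.25/11 = 113.0682° = 1.973412 rad
cos θ = -0.391826, sin θ = 0.920039 (intermediates below are computed at full precision and shown rounded to 5 d.p.)
v1: (-4,1.5) → rotate → (0.18725,-4.26790) → ×s → (0.14682,-3.34642) → (0.15,-3.35)
v2: (-2.5,-4) → rotate → (4.65972,-0.73279) → ×s → (3.65365,-0.57458) → (3.65,-0.57)
v3: (3,-1) → rotate → (-0.25544,3.15194) → ×s → (-0.20029,2.47141) → (-0.20,2.47)
v4: (1.5,1.5) → rotate → (-1.96780,0.79232) → ×s → (-1.54293,0.62125) → (-1.54,0.62)
v5: (-1,3) → rotate → (-2.36829,-2.09552) → ×s → (-1.85696,-1.64308) → (-1.86,-1.64)

Cross-section at z=6.25: (0.15,-3.35) (3.65,-0.57) (-0.20,2.47) (-1.54,0.62) (-1.86,-1.64)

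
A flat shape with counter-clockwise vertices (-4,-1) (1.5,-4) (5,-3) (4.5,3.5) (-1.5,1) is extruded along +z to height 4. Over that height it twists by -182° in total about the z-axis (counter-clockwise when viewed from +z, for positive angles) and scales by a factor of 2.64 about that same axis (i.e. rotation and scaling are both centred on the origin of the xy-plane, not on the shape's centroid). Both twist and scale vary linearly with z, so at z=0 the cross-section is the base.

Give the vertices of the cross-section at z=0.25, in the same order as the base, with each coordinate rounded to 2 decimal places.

t = z/height = 0.25/4 = 0.0625
s = 1 + (scale-1)·z/height = 1 + (2.64-1)·0.25/4 = 1.102500
θ = twist·z/height = -182°·0.25/4 = -11.3750° = -0.198531 rad
cos θ = 0.980357, sin θ = -0.197230 (intermediates below are computed at full precision and shown rounded to 5 d.p.)
v1: (-4,-1) → rotate → (-4.11866,-0.19144) → ×s → (-4.54082,-0.21106) → (-4.54,-0.21)
v2: (1.5,-4) → rotate → (0.68162,-4.21727) → ×s → (0.75148,-4.64954) → (0.75,-4.65)
v3: (5,-3) → rotate → (4.31010,-3.92722) → ×s → (4.75188,-4.32976) → (4.75,-4.33)
v4: (4.5,3.5) → rotate → (5.10191,2.54372) → ×s → (5.62486,2.80445) → (5.62,2.80)
v5: (-1.5,1) → rotate → (-1.27331,1.27620) → ×s → (-1.40382,1.40701) → (-1.40,1.41)

Cross-section at z=0.25: (-4.54,-0.21) (0.75,-4.65) (4.75,-4.33) (5.62,2.80) (-1.40,1.41)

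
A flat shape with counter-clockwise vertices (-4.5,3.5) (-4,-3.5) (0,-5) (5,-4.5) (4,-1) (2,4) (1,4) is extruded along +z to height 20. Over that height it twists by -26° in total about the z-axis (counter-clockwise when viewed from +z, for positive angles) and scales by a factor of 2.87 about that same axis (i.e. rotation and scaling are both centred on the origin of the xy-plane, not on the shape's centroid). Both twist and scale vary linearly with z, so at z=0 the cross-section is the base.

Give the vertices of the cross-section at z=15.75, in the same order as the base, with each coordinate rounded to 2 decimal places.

Cross-section at z=15.75: (-7.40,12.00) (-12.29,-4.65) (-4.32,-11.58) (7.69,-14.75) (8.40,-5.78) (8.09,7.54) (5.78,8.40)

t = z/height = 15.75/20 = 0.7875
s = 1 + (scale-1)·z/height = 1 + (2.87-1)·15.75/20 = 2.472625
θ = twist·z/height = -26°·15.75/20 = -20.4750° = -0.357356 rad
cos θ = 0.936825, sin θ = -0.349799 (intermediates below are computed at full precision and shown rounded to 5 d.p.)
v1: (-4.5,3.5) → rotate → (-2.99142,4.85298) → ×s → (-7.39665,11.99960) → (-7.40,12.00)
v2: (-4,-3.5) → rotate → (-4.97159,-1.87969) → ×s → (-12.29289,-4.64777) → (-12.29,-4.65)
v3: (0,-5) → rotate → (-1.74899,-4.68412) → ×s → (-4.32460,-11.58208) → (-4.32,-11.58)
v4: (5,-4.5) → rotate → (3.11003,-5.96471) → ×s → (7.68994,-14.74848) → (7.69,-14.75)
v5: (4,-1) → rotate → (3.39750,-2.33602) → ×s → (8.40075,-5.77610) → (8.40,-5.78)
v6: (2,4) → rotate → (3.27284,3.04770) → ×s → (8.09252,7.53582) → (8.09,7.54)
v7: (1,4) → rotate → (2.33602,3.39750) → ×s → (5.77610,8.40075) → (5.78,8.40)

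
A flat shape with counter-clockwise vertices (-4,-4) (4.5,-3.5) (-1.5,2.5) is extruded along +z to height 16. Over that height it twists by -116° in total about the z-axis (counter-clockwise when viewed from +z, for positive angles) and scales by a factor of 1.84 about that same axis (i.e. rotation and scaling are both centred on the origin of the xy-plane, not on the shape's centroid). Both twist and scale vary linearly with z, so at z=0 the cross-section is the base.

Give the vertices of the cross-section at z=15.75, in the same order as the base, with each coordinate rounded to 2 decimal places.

t = z/height = 15.75/16 = 0.984375
s = 1 + (scale-1)·z/height = 1 + (1.84-1)·15.75/16 = 1.826875
θ = twist·z/height = -116°·15.75/16 = -114.1875° = -1.992948 rad
cos θ = -0.409724, sin θ = -0.912210 (intermediates below are computed at full precision and shown rounded to 5 d.p.)
v1: (-4,-4) → rotate → (-2.00994,5.28773) → ×s → (-3.67191,9.66003) → (-3.67,9.66)
v2: (4.5,-3.5) → rotate → (-5.03649,-2.67091) → ×s → (-9.20104,-4.87942) → (-9.20,-4.88)
v3: (-1.5,2.5) → rotate → (2.89511,0.34400) → ×s → (5.28900,0.62845) → (5.29,0.63)

Cross-section at z=15.75: (-3.67,9.66) (-9.20,-4.88) (5.29,0.63)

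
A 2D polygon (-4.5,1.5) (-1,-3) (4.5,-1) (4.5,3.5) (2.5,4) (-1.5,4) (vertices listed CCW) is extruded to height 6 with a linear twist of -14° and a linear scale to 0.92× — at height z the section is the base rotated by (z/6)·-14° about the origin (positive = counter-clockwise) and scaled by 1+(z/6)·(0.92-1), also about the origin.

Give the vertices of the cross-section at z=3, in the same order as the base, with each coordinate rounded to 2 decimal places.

Cross-section at z=3: (-4.11,1.96) (-1.30,-2.74) (4.17,-1.48) (4.70,2.81) (2.85,3.52) (-0.96,3.99)

t = z/height = 3/6 = 0.5
s = 1 + (scale-1)·z/height = 1 + (0.92-1)·3/6 = 0.960000
θ = twist·z/height = -14°·3/6 = -7.0000° = -0.122173 rad
cos θ = 0.992546, sin θ = -0.121869 (intermediates below are computed at full precision and shown rounded to 5 d.p.)
v1: (-4.5,1.5) → rotate → (-4.28365,2.03723) → ×s → (-4.11231,1.95574) → (-4.11,1.96)
v2: (-1,-3) → rotate → (-1.35815,-2.85577) → ×s → (-1.30383,-2.74154) → (-1.30,-2.74)
v3: (4.5,-1) → rotate → (4.34459,-1.54096) → ×s → (4.17080,-1.47932) → (4.17,-1.48)
v4: (4.5,3.5) → rotate → (4.89300,2.92550) → ×s → (4.69728,2.80848) → (4.70,2.81)
v5: (2.5,4) → rotate → (2.96884,3.66551) → ×s → (2.85009,3.51889) → (2.85,3.52)
v6: (-1.5,4) → rotate → (-1.00134,4.15299) → ×s → (-0.96129,3.98687) → (-0.96,3.99)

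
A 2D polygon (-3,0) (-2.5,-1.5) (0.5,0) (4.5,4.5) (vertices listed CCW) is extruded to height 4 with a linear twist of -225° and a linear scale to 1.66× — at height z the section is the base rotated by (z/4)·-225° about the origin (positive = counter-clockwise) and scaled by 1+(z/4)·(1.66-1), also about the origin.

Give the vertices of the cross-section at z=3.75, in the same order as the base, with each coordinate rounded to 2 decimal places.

Cross-section at z=3.75: (4.17,-2.50) (4.72,0.00) (-0.69,0.42) (-9.99,-2.50)

t = z/height = 3.75/4 = 0.9375
s = 1 + (scale-1)·z/height = 1 + (1.66-1)·3.75/4 = 1.618750
θ = twist·z/height = -225°·3.75/4 = -210.9375° = -3.681554 rad
cos θ = -0.857729, sin θ = 0.514103 (intermediates below are computed at full precision and shown rounded to 5 d.p.)
v1: (-3,0) → rotate → (2.57319,-1.54231) → ×s → (4.16534,-2.49661) → (4.17,-2.50)
v2: (-2.5,-1.5) → rotate → (2.91548,0.00134) → ×s → (4.71943,0.00216) → (4.72,0.00)
v3: (0.5,0) → rotate → (-0.42886,0.25705) → ×s → (-0.69422,0.41610) → (-0.69,0.42)
v4: (4.5,4.5) → rotate → (-6.17324,-1.54632) → ×s → (-9.99293,-2.50310) → (-9.99,-2.50)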